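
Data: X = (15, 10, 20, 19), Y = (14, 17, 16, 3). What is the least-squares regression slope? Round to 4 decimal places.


b = sum((xi-xbar)(yi-ybar)) / sum((xi-xbar)^2)
n = 4, xbar = 64/4 = 16, ybar = 50/4 = 12.5
Sxy = sum((xi-xbar)(yi-ybar)) = -43
Sxx = sum((xi-xbar)^2) = 62
b = Sxy / Sxx = -43/62 ≈ -0.693548

-0.6935


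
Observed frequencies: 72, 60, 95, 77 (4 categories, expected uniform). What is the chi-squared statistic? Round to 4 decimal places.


chi2 = sum((O-E)^2/E), E = total/4
total = 304, E = 304/4 = 76
(72 - 76)^2 / 76 = 16 / 76 = 4/19 ≈ 0.210526
(60 - 76)^2 / 76 = 256 / 76 = 64/19 ≈ 3.368421
(95 - 76)^2 / 76 = 361 / 76 = 4.75
(77 - 76)^2 / 76 = 1 / 76 = 1/76 ≈ 0.013158
chi2 = 317/38 ≈ 8.342105

8.3421


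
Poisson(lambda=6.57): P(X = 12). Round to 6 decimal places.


P = e^(-lam) * lam^k / k!
e^(-6.57) ≈ 0.001401797
lam^k = 6.57^12 ≈ 6468214814.235835
k! = 12! = 479001600
P = 0.001401797 * 6468214814.235835 / 479001600 ≈ 0.018929

0.018929


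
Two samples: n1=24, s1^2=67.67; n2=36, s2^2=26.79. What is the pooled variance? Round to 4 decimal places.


sp^2 = ((n1-1)*s1^2 + (n2-1)*s2^2)/(n1+n2-2)
(n1-1)*s1^2 = 23 * 67.67 = 1556.41
(n2-1)*s2^2 = 35 * 26.79 = 937.65
numerator = 1556.41 + 937.65 = 2494.06
n1+n2-2 = 58
sp^2 = 2494.06 / 58 = 124703/2900 ≈ 43.001034

43.0010


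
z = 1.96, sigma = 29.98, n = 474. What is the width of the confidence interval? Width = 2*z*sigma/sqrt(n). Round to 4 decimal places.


width = 2*z*sigma/sqrt(n)
2*z*sigma = 2 * 1.96 * 29.98 = 117.5216
sqrt(474) ≈ 21.771541
width = 117.5216 / 21.771541 ≈ 5.397946

5.3979


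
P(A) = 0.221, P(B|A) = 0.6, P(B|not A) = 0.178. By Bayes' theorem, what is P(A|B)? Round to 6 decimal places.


P(A|B) = P(B|A)*P(A) / P(B), P(B) = P(B|A)*P(A) + P(B|not A)*P(not A)
P(B|A)*P(A) = 0.6 * 0.221 = 0.1326
P(B|not A)*P(not A) = 0.178 * 0.779 = 0.138662
P(B) = 0.1326 + 0.138662 = 0.271262
P(A|B) = 0.1326 / 0.271262 ≈ 0.48882630

0.488826


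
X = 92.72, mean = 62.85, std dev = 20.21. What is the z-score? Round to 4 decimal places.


z = (X - mu) / sigma
X - mu = 92.72 - 62.85 = 29.87
z = 29.87 / 20.21 = 2987/2021 ≈ 1.477981

1.4780


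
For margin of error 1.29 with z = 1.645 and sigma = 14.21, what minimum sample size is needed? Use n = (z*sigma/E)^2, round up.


z*sigma/E = 1.645 * 14.21 / 1.29 ≈ 18.120504
(z*sigma/E)^2 ≈ 328.352661
round up: n = 329

329


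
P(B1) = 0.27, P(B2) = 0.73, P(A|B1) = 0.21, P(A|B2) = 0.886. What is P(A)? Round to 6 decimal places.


P(A) = P(A|B1)*P(B1) + P(A|B2)*P(B2)
P(A|B1)*P(B1) = 0.21 * 0.27 = 0.0567
P(A|B2)*P(B2) = 0.886 * 0.73 = 0.64678
P(A) = 0.0567 + 0.64678 = 0.70348

0.703480


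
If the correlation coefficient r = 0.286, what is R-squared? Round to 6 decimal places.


R^2 = r^2 = (0.286)^2 = 0.081796

0.081796


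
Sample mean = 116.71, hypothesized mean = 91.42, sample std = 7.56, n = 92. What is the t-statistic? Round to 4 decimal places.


t = (xbar - mu0) / (s/sqrt(n))
xbar - mu0 = 116.71 - 91.42 = 25.29
sqrt(92) ≈ 9.59166305
s/sqrt(n) = 7.56 / 9.59166305 ≈ 0.78818449
t = 25.29 / 0.78818449 ≈ 32.086397

32.0864


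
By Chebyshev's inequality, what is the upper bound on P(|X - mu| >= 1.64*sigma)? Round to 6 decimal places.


P <= 1/k^2
k^2 = 1.64^2 = 2.6896
1/k^2 = 1 / 2.6896 = 625/1681 ≈ 0.37180250

0.371802


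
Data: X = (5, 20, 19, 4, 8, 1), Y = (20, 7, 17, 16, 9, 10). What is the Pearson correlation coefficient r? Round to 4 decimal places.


r = sum((xi-xbar)(yi-ybar)) / sqrt(sum((xi-xbar)^2) * sum((yi-ybar)^2))
n = 6, xbar = 57/6 = 9.5, ybar = 79/6 ≈ 13.166667
Sxy = sum((xi-xbar)(yi-ybar)) = -41.5
Sxx = sum((xi-xbar)^2) = 325.5
Syy = sum((yi-ybar)^2) = 809/6 ≈ 134.833333
sqrt(Sxx*Syy) ≈ 209.495227
r = Sxy / sqrt(Sxx*Syy) = -41.5 / 209.495227 ≈ -0.198095

-0.1981


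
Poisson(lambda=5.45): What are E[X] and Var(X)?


E[X] = Var(X) = lambda = 5.45

5.45, 5.45


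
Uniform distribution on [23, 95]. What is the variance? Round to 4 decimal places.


Var = (b-a)^2 / 12
(b-a)^2 = (95 - 23)^2 = 5184
Var = 5184/12 = 432

432.0000


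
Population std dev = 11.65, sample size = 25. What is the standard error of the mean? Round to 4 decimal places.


SE = sigma / sqrt(n)
sqrt(25) = 5
SE = 11.65 / 5 = 2.33

2.3300


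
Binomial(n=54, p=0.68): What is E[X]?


E[X] = n*p = 54 * 0.68 = 36.72

36.72


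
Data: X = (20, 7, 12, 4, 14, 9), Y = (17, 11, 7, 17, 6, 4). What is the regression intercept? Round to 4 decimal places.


a = ybar - b*xbar, where b = sum((xi-xbar)(yi-ybar)) / sum((xi-xbar)^2)
n = 6, xbar = 66/6 = 11, ybar = 62/6 = 31/3 ≈ 10.333333
Sxy = sum((xi-xbar)(yi-ybar)) = 7
Sxx = sum((xi-xbar)^2) = 160
b = Sxy / Sxx = 0.04375
a = 10.333333 - 0.04375 * 11 = 4729/480 ≈ 9.852083

9.8521


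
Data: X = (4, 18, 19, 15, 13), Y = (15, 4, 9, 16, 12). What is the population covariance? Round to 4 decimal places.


Cov = (1/n)*sum((xi-xbar)(yi-ybar))
n = 5, xbar = 69/5 = 13.8, ybar = 56/5 = 11.2
sum((xi-xbar)(yi-ybar)) = -73.8
Cov = -73.8 / 5 = -14.76

-14.7600


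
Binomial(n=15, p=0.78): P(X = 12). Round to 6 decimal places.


P = C(n,k) * p^k * (1-p)^(n-k)
C(15,12) = 455
p^k = 0.78^12 ≈ 0.05071486
(1-p)^(n-k) = 0.22^3 = 0.010648
P = 455 * 0.05071486 * 0.010648 ≈ 0.245705

0.245705


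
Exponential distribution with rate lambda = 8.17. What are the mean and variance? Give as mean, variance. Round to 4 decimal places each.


mean = 1/lam, var = 1/lam^2
mean = 1 / 8.17 = 100/817 ≈ 0.122399
lam^2 = 8.17^2 = 66.7489
var = 1 / 66.7489 ≈ 0.014982

0.1224, 0.0150


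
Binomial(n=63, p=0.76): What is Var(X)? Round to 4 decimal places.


Var = n*p*(1-p) = 63 * 0.76 * 0.24 = 11.4912

11.4912


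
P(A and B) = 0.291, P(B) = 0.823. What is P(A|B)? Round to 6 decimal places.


P(A|B) = P(A and B) / P(B) = 0.291 / 0.823 = 291/823 ≈ 0.35358445

0.353584


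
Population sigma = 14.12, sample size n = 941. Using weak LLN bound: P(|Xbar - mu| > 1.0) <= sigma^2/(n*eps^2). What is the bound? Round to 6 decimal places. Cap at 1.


bound = min(1, sigma^2/(n*eps^2))
sigma^2 = 14.12^2 = 199.3744
n*eps^2 = 941 * 1.0^2 = 941 * 1 = 941
sigma^2/(n*eps^2) = 199.3744 / 941 ≈ 0.21187503

0.211875


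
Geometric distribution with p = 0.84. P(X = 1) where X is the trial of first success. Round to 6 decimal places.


P = (1-p)^(k-1) * p
(1-p)^(k-1) = 0.16^0 = 1
P = 1 * 0.84 = 0.84

0.840000


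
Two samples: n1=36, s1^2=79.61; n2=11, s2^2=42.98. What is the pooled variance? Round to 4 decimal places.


sp^2 = ((n1-1)*s1^2 + (n2-1)*s2^2)/(n1+n2-2)
(n1-1)*s1^2 = 35 * 79.61 = 2786.35
(n2-1)*s2^2 = 10 * 42.98 = 429.8
numerator = 2786.35 + 429.8 = 3216.15
n1+n2-2 = 45
sp^2 = 3216.15 / 45 = 71.47

71.4700


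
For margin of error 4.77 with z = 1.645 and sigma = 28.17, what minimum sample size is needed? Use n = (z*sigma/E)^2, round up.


z*sigma/E = 1.645 * 28.17 / 4.77 ≈ 9.714811
(z*sigma/E)^2 ≈ 94.377559
round up: n = 95

95


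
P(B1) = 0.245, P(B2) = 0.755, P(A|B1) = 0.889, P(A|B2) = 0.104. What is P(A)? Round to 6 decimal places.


P(A) = P(A|B1)*P(B1) + P(A|B2)*P(B2)
P(A|B1)*P(B1) = 0.889 * 0.245 = 0.217805
P(A|B2)*P(B2) = 0.104 * 0.755 = 0.07852
P(A) = 0.217805 + 0.07852 = 0.296325

0.296325


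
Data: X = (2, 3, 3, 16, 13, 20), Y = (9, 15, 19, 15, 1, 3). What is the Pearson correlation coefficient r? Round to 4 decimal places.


r = sum((xi-xbar)(yi-ybar)) / sqrt(sum((xi-xbar)^2) * sum((yi-ybar)^2))
n = 6, xbar = 57/6 = 9.5, ybar = 62/6 = 31/3 ≈ 10.333333
Sxy = sum((xi-xbar)(yi-ybar)) = -156
Sxx = sum((xi-xbar)^2) = 305.5
Syy = sum((yi-ybar)^2) = 784/3 ≈ 261.333333
sqrt(Sxx*Syy) ≈ 282.555009
r = Sxy / sqrt(Sxx*Syy) = -156 / 282.555009 ≈ -0.552105

-0.5521


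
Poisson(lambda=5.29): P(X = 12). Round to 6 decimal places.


P = e^(-lam) * lam^k / k!
e^(-5.29) ≈ 0.005041760
lam^k = 5.29^12 ≈ 480250763.996502
k! = 12! = 479001600
P = 0.005041760 * 480250763.996502 / 479001600 ≈ 0.005055

0.005055


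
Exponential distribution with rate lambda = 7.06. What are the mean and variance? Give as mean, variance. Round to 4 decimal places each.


mean = 1/lam, var = 1/lam^2
mean = 1 / 7.06 = 50/353 ≈ 0.141643
lam^2 = 7.06^2 = 49.8436
var = 1 / 49.8436 ≈ 0.020063

0.1416, 0.0201


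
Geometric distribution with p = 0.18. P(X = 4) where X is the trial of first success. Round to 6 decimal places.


P = (1-p)^(k-1) * p
(1-p)^(k-1) = 0.82^3 = 0.551368
P = 0.551368 * 0.18 = 0.09924624

0.099246


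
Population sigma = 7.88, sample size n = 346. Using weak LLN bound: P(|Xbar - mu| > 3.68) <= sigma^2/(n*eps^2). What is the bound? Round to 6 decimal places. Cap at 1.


bound = min(1, sigma^2/(n*eps^2))
sigma^2 = 7.88^2 = 62.0944
n*eps^2 = 346 * 3.68^2 = 346 * 13.5424 = 4685.6704
sigma^2/(n*eps^2) = 62.0944 / 4685.6704 ≈ 0.01325198

0.013252


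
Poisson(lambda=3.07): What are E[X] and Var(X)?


E[X] = Var(X) = lambda = 3.07

3.07, 3.07


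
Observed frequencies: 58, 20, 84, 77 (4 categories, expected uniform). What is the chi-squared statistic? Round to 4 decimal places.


chi2 = sum((O-E)^2/E), E = total/4
total = 239, E = 239/4 = 59.75
(58 - 59.75)^2 / 59.75 = 3.0625 / 59.75 = 49/956 ≈ 0.051255
(20 - 59.75)^2 / 59.75 = 1580.0625 / 59.75 = 25281/956 ≈ 26.444561
(84 - 59.75)^2 / 59.75 = 588.0625 / 59.75 = 9409/956 ≈ 9.842050
(77 - 59.75)^2 / 59.75 = 297.5625 / 59.75 = 4761/956 ≈ 4.980126
chi2 = 9875/239 ≈ 41.317992

41.3180


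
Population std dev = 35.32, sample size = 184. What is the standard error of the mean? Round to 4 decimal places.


SE = sigma / sqrt(n)
sqrt(184) ≈ 13.564660
SE = 35.32 / 13.564660 ≈ 2.603825

2.6038


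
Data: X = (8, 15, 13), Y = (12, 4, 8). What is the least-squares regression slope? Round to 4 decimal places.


b = sum((xi-xbar)(yi-ybar)) / sum((xi-xbar)^2)
n = 3, xbar = 36/3 = 12, ybar = 24/3 = 8
Sxy = sum((xi-xbar)(yi-ybar)) = -28
Sxx = sum((xi-xbar)^2) = 26
b = Sxy / Sxx = -14/13 ≈ -1.076923

-1.0769


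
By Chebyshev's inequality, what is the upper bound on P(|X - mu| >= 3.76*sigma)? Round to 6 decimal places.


P <= 1/k^2
k^2 = 3.76^2 = 14.1376
1/k^2 = 1 / 14.1376 = 625/8836 ≈ 0.07073336

0.070733


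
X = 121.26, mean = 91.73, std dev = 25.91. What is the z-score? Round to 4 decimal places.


z = (X - mu) / sigma
X - mu = 121.26 - 91.73 = 29.53
z = 29.53 / 25.91 = 2953/2591 ≈ 1.139714

1.1397


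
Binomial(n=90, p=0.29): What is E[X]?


E[X] = n*p = 90 * 0.29 = 26.1

26.1


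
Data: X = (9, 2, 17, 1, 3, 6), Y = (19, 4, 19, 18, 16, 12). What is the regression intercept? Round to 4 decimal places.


a = ybar - b*xbar, where b = sum((xi-xbar)(yi-ybar)) / sum((xi-xbar)^2)
n = 6, xbar = 38/6 = 19/3 ≈ 6.333333, ybar = 88/6 = 44/3 ≈ 14.666667
Sxy = sum((xi-xbar)(yi-ybar)) = 248/3 ≈ 82.666667
Sxx = sum((xi-xbar)^2) = 538/3 ≈ 179.333333
b = Sxy / Sxx = 124/269 ≈ 0.460967
a = 14.666667 - 0.460967 * 6.333333 = 3160/269 ≈ 11.747212

11.7472


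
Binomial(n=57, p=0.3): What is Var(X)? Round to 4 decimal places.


Var = n*p*(1-p) = 57 * 0.3 * 0.7 = 11.97

11.9700


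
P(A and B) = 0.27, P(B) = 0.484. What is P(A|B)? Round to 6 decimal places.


P(A|B) = P(A and B) / P(B) = 0.27 / 0.484 = 135/242 ≈ 0.55785124

0.557851


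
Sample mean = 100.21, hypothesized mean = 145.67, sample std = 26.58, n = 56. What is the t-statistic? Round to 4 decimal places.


t = (xbar - mu0) / (s/sqrt(n))
xbar - mu0 = 100.21 - 145.67 = -45.46
sqrt(56) ≈ 7.48331477
s/sqrt(n) = 26.58 / 7.48331477 ≈ 3.55190191
t = -45.46 / 3.55190191 ≈ -12.798777

-12.7988


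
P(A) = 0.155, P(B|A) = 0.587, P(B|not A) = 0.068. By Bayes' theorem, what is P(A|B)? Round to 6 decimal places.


P(A|B) = P(B|A)*P(A) / P(B), P(B) = P(B|A)*P(A) + P(B|not A)*P(not A)
P(B|A)*P(A) = 0.587 * 0.155 = 0.090985
P(B|not A)*P(not A) = 0.068 * 0.845 = 0.05746
P(B) = 0.090985 + 0.05746 = 0.148445
P(A|B) = 0.090985 / 0.148445 ≈ 0.61292061

0.612921


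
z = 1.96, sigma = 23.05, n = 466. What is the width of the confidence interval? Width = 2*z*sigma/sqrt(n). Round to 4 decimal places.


width = 2*z*sigma/sqrt(n)
2*z*sigma = 2 * 1.96 * 23.05 = 90.356
sqrt(466) ≈ 21.587033
width = 90.356 / 21.587033 ≈ 4.185661

4.1857


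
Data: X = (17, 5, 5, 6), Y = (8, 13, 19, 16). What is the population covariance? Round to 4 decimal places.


Cov = (1/n)*sum((xi-xbar)(yi-ybar))
n = 4, xbar = 33/4 = 8.25, ybar = 56/4 = 14
sum((xi-xbar)(yi-ybar)) = -70
Cov = -70 / 4 = -17.5

-17.5000


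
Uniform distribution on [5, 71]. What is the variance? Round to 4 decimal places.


Var = (b-a)^2 / 12
(b-a)^2 = (71 - 5)^2 = 4356
Var = 4356/12 = 363

363.0000


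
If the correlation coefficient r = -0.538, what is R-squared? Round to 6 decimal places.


R^2 = r^2 = (-0.538)^2 = 0.289444

0.289444


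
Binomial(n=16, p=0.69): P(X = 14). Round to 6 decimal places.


P = C(n,k) * p^k * (1-p)^(n-k)
C(16,14) = 120
p^k = 0.69^14 ≈ 0.005544818
(1-p)^(n-k) = 0.31^2 = 0.0961
P = 120 * 0.005544818 * 0.0961 ≈ 0.063943

0.063943


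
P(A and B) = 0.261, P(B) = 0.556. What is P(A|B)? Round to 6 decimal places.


P(A|B) = P(A and B) / P(B) = 0.261 / 0.556 = 261/556 ≈ 0.46942446

0.469424


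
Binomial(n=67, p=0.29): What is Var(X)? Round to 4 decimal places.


Var = n*p*(1-p) = 67 * 0.29 * 0.71 = 13.7953

13.7953


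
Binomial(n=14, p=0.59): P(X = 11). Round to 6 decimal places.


P = C(n,k) * p^k * (1-p)^(n-k)
C(14,11) = 364
p^k = 0.59^11 ≈ 0.003015589
(1-p)^(n-k) = 0.41^3 = 0.068921
P = 364 * 0.003015589 * 0.068921 ≈ 0.075653

0.075653


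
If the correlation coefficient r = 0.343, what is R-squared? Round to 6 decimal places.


R^2 = r^2 = (0.343)^2 = 0.117649

0.117649


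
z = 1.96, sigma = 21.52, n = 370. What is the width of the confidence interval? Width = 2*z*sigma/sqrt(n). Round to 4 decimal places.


width = 2*z*sigma/sqrt(n)
2*z*sigma = 2 * 1.96 * 21.52 = 84.3584
sqrt(370) ≈ 19.235384
width = 84.3584 / 19.235384 ≈ 4.385584

4.3856


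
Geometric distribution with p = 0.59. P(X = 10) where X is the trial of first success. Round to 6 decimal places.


P = (1-p)^(k-1) * p
(1-p)^(k-1) = 0.41^9 ≈ 0.0003273819
P = 0.0003273819 * 0.59 ≈ 0.0001931553

0.000193


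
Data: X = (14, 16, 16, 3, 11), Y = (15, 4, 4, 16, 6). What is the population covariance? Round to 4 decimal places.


Cov = (1/n)*sum((xi-xbar)(yi-ybar))
n = 5, xbar = 60/5 = 12, ybar = 45/5 = 9
sum((xi-xbar)(yi-ybar)) = -88
Cov = -88 / 5 = -17.6

-17.6000


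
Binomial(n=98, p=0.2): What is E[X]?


E[X] = n*p = 98 * 0.2 = 19.6

19.6


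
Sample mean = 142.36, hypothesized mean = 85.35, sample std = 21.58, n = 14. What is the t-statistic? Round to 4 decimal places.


t = (xbar - mu0) / (s/sqrt(n))
xbar - mu0 = 142.36 - 85.35 = 57.01
sqrt(14) ≈ 3.74165739
s/sqrt(n) = 21.58 / 3.74165739 ≈ 5.76749760
t = 57.01 / 5.76749760 ≈ 9.884703

9.8847


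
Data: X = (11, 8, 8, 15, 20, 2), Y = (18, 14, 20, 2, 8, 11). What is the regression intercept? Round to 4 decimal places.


a = ybar - b*xbar, where b = sum((xi-xbar)(yi-ybar)) / sum((xi-xbar)^2)
n = 6, xbar = 64/6 = 32/3 ≈ 10.666667, ybar = 73/6 ≈ 12.166667
Sxy = sum((xi-xbar)(yi-ybar)) = -290/3 ≈ -96.666667
Sxx = sum((xi-xbar)^2) = 586/3 ≈ 195.333333
b = Sxy / Sxx = -145/293 ≈ -0.494881
a = 12.166667 - (-0.494881) * 10.666667 = 10223/586 ≈ 17.445392

17.4454


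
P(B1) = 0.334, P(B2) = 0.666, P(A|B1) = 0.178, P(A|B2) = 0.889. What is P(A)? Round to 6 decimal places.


P(A) = P(A|B1)*P(B1) + P(A|B2)*P(B2)
P(A|B1)*P(B1) = 0.178 * 0.334 = 0.059452
P(A|B2)*P(B2) = 0.889 * 0.666 = 0.592074
P(A) = 0.059452 + 0.592074 = 0.651526

0.651526


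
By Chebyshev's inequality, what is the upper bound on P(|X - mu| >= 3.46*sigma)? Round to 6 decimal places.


P <= 1/k^2
k^2 = 3.46^2 = 11.9716
1/k^2 = 1 / 11.9716 ≈ 0.08353102

0.083531


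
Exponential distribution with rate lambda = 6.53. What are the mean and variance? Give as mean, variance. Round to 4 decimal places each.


mean = 1/lam, var = 1/lam^2
mean = 1 / 6.53 = 100/653 ≈ 0.153139
lam^2 = 6.53^2 = 42.6409
var = 1 / 42.6409 ≈ 0.023452

0.1531, 0.0235


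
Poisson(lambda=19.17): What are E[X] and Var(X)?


E[X] = Var(X) = lambda = 19.17

19.17, 19.17


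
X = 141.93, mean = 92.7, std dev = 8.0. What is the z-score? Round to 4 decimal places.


z = (X - mu) / sigma
X - mu = 141.93 - 92.7 = 49.23
z = 49.23 / 8.0 = 6.15375

6.1538


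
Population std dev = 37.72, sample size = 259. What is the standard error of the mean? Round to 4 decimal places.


SE = sigma / sqrt(n)
sqrt(259) ≈ 16.093477
SE = 37.72 / 16.093477 ≈ 2.343807

2.3438


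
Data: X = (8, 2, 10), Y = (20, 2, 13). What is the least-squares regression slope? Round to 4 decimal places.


b = sum((xi-xbar)(yi-ybar)) / sum((xi-xbar)^2)
n = 3, xbar = 20/3 ≈ 6.666667, ybar = 35/3 ≈ 11.666667
Sxy = sum((xi-xbar)(yi-ybar)) = 182/3 ≈ 60.666667
Sxx = sum((xi-xbar)^2) = 104/3 ≈ 34.666667
b = Sxy / Sxx = 1.75

1.7500


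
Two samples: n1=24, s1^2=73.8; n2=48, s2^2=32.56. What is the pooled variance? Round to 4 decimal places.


sp^2 = ((n1-1)*s1^2 + (n2-1)*s2^2)/(n1+n2-2)
(n1-1)*s1^2 = 23 * 73.8 = 1697.4
(n2-1)*s2^2 = 47 * 32.56 = 1530.32
numerator = 1697.4 + 1530.32 = 3227.72
n1+n2-2 = 70
sp^2 = 3227.72 / 70 = 80693/1750 ≈ 46.110286

46.1103


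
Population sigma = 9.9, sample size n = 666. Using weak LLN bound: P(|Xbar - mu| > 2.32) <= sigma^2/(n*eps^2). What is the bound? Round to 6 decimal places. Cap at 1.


bound = min(1, sigma^2/(n*eps^2))
sigma^2 = 9.9^2 = 98.01
n*eps^2 = 666 * 2.32^2 = 666 * 5.3824 = 3584.6784
sigma^2/(n*eps^2) = 98.01 / 3584.6784 ≈ 0.02734136

0.027341


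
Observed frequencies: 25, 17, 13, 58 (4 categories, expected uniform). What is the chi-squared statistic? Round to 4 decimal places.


chi2 = sum((O-E)^2/E), E = total/4
total = 113, E = 113/4 = 28.25
(25 - 28.25)^2 / 28.25 = 10.5625 / 28.25 = 169/452 ≈ 0.373894
(17 - 28.25)^2 / 28.25 = 126.5625 / 28.25 = 2025/452 ≈ 4.480088
(13 - 28.25)^2 / 28.25 = 232.5625 / 28.25 = 3721/452 ≈ 8.232301
(58 - 28.25)^2 / 28.25 = 885.0625 / 28.25 = 14161/452 ≈ 31.329646
chi2 = 5019/113 ≈ 44.415929

44.4159


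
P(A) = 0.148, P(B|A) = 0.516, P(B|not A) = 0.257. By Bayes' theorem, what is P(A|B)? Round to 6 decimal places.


P(A|B) = P(B|A)*P(A) / P(B), P(B) = P(B|A)*P(A) + P(B|not A)*P(not A)
P(B|A)*P(A) = 0.516 * 0.148 = 0.076368
P(B|not A)*P(not A) = 0.257 * 0.852 = 0.218964
P(B) = 0.076368 + 0.218964 = 0.295332
P(A|B) = 0.076368 / 0.295332 ≈ 0.25858356

0.258584


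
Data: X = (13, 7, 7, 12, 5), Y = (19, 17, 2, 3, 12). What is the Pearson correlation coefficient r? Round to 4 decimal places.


r = sum((xi-xbar)(yi-ybar)) / sqrt(sum((xi-xbar)^2) * sum((yi-ybar)^2))
n = 5, xbar = 44/5 = 8.8, ybar = 53/5 = 10.6
Sxy = sum((xi-xbar)(yi-ybar)) = 9.6
Sxx = sum((xi-xbar)^2) = 48.8
Syy = sum((yi-ybar)^2) = 245.2
sqrt(Sxx*Syy) ≈ 109.388116
r = Sxy / sqrt(Sxx*Syy) = 9.6 / 109.388116 ≈ 0.087761

0.0878


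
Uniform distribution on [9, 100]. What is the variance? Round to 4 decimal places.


Var = (b-a)^2 / 12
(b-a)^2 = (100 - 9)^2 = 8281
Var = 8281/12 ≈ 690.083333

690.0833


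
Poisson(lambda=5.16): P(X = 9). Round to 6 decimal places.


P = e^(-lam) * lam^k / k!
e^(-5.16) ≈ 0.005741700
lam^k = 5.16^9 ≈ 2593267.484132
k! = 9! = 362880
P = 0.005741700 * 2593267.484132 / 362880 ≈ 0.041032

0.041032


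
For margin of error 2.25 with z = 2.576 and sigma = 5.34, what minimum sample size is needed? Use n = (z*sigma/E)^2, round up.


z*sigma/E = 2.576 * 5.34 / 2.25 = 57316/9375 ≈ 6.113707
(z*sigma/E)^2 ≈ 37.377409
round up: n = 38

38


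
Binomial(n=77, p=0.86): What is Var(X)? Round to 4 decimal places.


Var = n*p*(1-p) = 77 * 0.86 * 0.14 = 9.2708

9.2708


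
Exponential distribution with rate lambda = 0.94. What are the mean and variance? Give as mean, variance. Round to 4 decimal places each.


mean = 1/lam, var = 1/lam^2
mean = 1 / 0.94 = 50/47 ≈ 1.063830
lam^2 = 0.94^2 = 0.8836
var = 1 / 0.8836 = 2500/2209 ≈ 1.131734

1.0638, 1.1317


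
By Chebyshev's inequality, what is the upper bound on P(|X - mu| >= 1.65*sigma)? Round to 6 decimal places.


P <= 1/k^2
k^2 = 1.65^2 = 2.7225
1/k^2 = 1 / 2.7225 = 400/1089 ≈ 0.36730946

0.367309


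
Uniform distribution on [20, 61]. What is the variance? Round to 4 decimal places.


Var = (b-a)^2 / 12
(b-a)^2 = (61 - 20)^2 = 1681
Var = 1681/12 ≈ 140.083333

140.0833


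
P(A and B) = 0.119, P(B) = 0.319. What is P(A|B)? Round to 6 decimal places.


P(A|B) = P(A and B) / P(B) = 0.119 / 0.319 = 119/319 ≈ 0.37304075

0.373041


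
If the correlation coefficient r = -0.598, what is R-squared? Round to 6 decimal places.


R^2 = r^2 = (-0.598)^2 = 0.357604

0.357604


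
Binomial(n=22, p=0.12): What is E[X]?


E[X] = n*p = 22 * 0.12 = 2.64

2.64


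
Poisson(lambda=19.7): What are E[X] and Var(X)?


E[X] = Var(X) = lambda = 19.7

19.7, 19.7


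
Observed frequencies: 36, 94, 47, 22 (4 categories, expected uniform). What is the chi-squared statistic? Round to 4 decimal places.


chi2 = sum((O-E)^2/E), E = total/4
total = 199, E = 199/4 = 49.75
(36 - 49.75)^2 / 49.75 = 189.0625 / 49.75 = 3025/796 ≈ 3.800251
(94 - 49.75)^2 / 49.75 = 1958.0625 / 49.75 = 31329/796 ≈ 39.358040
(47 - 49.75)^2 / 49.75 = 7.5625 / 49.75 = 121/796 ≈ 0.152010
(22 - 49.75)^2 / 49.75 = 770.0625 / 49.75 = 12321/796 ≈ 15.478643
chi2 = 11699/199 ≈ 58.788945

58.7889


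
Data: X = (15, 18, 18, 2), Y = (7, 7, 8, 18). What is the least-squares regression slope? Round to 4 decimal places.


b = sum((xi-xbar)(yi-ybar)) / sum((xi-xbar)^2)
n = 4, xbar = 53/4 = 13.25, ybar = 40/4 = 10
Sxy = sum((xi-xbar)(yi-ybar)) = -119
Sxx = sum((xi-xbar)^2) = 174.75
b = Sxy / Sxx = -476/699 ≈ -0.680973

-0.6810


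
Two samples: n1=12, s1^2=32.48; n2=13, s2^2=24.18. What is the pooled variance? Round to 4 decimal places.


sp^2 = ((n1-1)*s1^2 + (n2-1)*s2^2)/(n1+n2-2)
(n1-1)*s1^2 = 11 * 32.48 = 357.28
(n2-1)*s2^2 = 12 * 24.18 = 290.16
numerator = 357.28 + 290.16 = 647.44
n1+n2-2 = 23
sp^2 = 647.44 / 23 = 16186/575 ≈ 28.149565

28.1496


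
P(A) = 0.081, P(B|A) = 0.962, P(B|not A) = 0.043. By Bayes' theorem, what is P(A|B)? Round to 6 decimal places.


P(A|B) = P(B|A)*P(A) / P(B), P(B) = P(B|A)*P(A) + P(B|not A)*P(not A)
P(B|A)*P(A) = 0.962 * 0.081 = 0.077922
P(B|not A)*P(not A) = 0.043 * 0.919 = 0.039517
P(B) = 0.077922 + 0.039517 = 0.117439
P(A|B) = 0.077922 / 0.117439 ≈ 0.66351042

0.663510


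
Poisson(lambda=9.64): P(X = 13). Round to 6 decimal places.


P = e^(-lam) * lam^k / k!
e^(-9.64) ≈ 0.00006507305
lam^k = 9.64^13 ≈ 6208710939162.595254
k! = 13! = 6227020800
P = 0.00006507305 * 6208710939162.595254 / 6227020800 ≈ 0.064882

0.064882


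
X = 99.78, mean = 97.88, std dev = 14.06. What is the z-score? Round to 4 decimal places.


z = (X - mu) / sigma
X - mu = 99.78 - 97.88 = 1.9
z = 1.9 / 14.06 = 5/37 ≈ 0.135135

0.1351


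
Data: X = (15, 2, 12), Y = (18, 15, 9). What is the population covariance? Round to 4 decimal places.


Cov = (1/n)*sum((xi-xbar)(yi-ybar))
n = 3, xbar = 29/3 ≈ 9.666667, ybar = 42/3 = 14
sum((xi-xbar)(yi-ybar)) = 2
Cov = 2 / 3 = 2/3 ≈ 0.666667

0.6667


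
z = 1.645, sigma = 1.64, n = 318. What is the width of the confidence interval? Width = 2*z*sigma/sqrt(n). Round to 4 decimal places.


width = 2*z*sigma/sqrt(n)
2*z*sigma = 2 * 1.645 * 1.64 = 5.3956
sqrt(318) ≈ 17.832555
width = 5.3956 / 17.832555 ≈ 0.302570

0.3026


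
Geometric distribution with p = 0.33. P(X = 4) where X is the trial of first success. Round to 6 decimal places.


P = (1-p)^(k-1) * p
(1-p)^(k-1) = 0.67^3 = 0.300763
P = 0.300763 * 0.33 = 0.09925179

0.099252


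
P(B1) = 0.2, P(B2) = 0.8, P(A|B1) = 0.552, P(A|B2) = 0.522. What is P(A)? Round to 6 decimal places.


P(A) = P(A|B1)*P(B1) + P(A|B2)*P(B2)
P(A|B1)*P(B1) = 0.552 * 0.2 = 0.1104
P(A|B2)*P(B2) = 0.522 * 0.8 = 0.4176
P(A) = 0.1104 + 0.4176 = 0.528

0.528000


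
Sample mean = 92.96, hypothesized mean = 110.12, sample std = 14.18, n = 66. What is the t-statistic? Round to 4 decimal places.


t = (xbar - mu0) / (s/sqrt(n))
xbar - mu0 = 92.96 - 110.12 = -17.16
sqrt(66) ≈ 8.12403840
s/sqrt(n) = 14.18 / 8.12403840 ≈ 1.74543734
t = -17.16 / 1.74543734 ≈ -9.831347

-9.8313


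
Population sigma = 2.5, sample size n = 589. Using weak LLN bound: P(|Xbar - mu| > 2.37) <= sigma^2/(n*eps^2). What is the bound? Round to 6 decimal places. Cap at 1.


bound = min(1, sigma^2/(n*eps^2))
sigma^2 = 2.5^2 = 6.25
n*eps^2 = 589 * 2.37^2 = 589 * 5.6169 = 3308.3541
sigma^2/(n*eps^2) = 6.25 / 3308.3541 ≈ 0.00188916

0.001889


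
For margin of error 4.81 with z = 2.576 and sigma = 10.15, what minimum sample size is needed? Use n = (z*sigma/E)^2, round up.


z*sigma/E = 2.576 * 10.15 / 4.81 ≈ 5.435842
(z*sigma/E)^2 ≈ 29.548378
round up: n = 30

30


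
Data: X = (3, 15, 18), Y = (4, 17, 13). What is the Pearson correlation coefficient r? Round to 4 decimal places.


r = sum((xi-xbar)(yi-ybar)) / sqrt(sum((xi-xbar)^2) * sum((yi-ybar)^2))
n = 3, xbar = 36/3 = 12, ybar = 34/3 ≈ 11.333333
Sxy = sum((xi-xbar)(yi-ybar)) = 93
Sxx = sum((xi-xbar)^2) = 126
Syy = sum((yi-ybar)^2) = 266/3 ≈ 88.666667
sqrt(Sxx*Syy) ≈ 105.697682
r = Sxy / sqrt(Sxx*Syy) = 93 / 105.697682 ≈ 0.879868

0.8799


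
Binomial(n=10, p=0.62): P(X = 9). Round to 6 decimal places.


P = C(n,k) * p^k * (1-p)^(n-k)
C(10,9) = 10
p^k = 0.62^9 ≈ 0.01353709
(1-p)^(n-k) = 0.38^1 = 0.38
P = 10 * 0.01353709 * 0.38 ≈ 0.051441

0.051441


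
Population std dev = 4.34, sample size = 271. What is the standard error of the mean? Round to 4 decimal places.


SE = sigma / sqrt(n)
sqrt(271) ≈ 16.462078
SE = 4.34 / 16.462078 ≈ 0.263636

0.2636


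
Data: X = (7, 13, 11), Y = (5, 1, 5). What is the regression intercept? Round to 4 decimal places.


a = ybar - b*xbar, where b = sum((xi-xbar)(yi-ybar)) / sum((xi-xbar)^2)
n = 3, xbar = 31/3 ≈ 10.333333, ybar = 11/3 ≈ 3.666667
Sxy = sum((xi-xbar)(yi-ybar)) = -32/3 ≈ -10.666667
Sxx = sum((xi-xbar)^2) = 56/3 ≈ 18.666667
b = Sxy / Sxx = -4/7 ≈ -0.571429
a = 3.666667 - (-0.571429) * 10.333333 = 67/7 ≈ 9.571429

9.5714


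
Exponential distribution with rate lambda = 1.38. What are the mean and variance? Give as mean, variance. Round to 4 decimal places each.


mean = 1/lam, var = 1/lam^2
mean = 1 / 1.38 = 50/69 ≈ 0.724638
lam^2 = 1.38^2 = 1.9044
var = 1 / 1.9044 = 2500/4761 ≈ 0.525100

0.7246, 0.5251


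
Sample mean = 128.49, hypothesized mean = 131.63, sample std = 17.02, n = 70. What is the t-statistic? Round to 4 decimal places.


t = (xbar - mu0) / (s/sqrt(n))
xbar - mu0 = 128.49 - 131.63 = -3.14
sqrt(70) ≈ 8.36660027
s/sqrt(n) = 17.02 / 8.36660027 ≈ 2.03427909
t = -3.14 / 2.03427909 ≈ -1.543544

-1.5435


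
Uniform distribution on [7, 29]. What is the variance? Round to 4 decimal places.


Var = (b-a)^2 / 12
(b-a)^2 = (29 - 7)^2 = 484
Var = 484/12 ≈ 40.333333

40.3333


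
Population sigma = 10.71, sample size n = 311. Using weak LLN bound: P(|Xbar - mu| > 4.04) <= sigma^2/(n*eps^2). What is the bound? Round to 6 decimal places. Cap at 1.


bound = min(1, sigma^2/(n*eps^2))
sigma^2 = 10.71^2 = 114.7041
n*eps^2 = 311 * 4.04^2 = 311 * 16.3216 = 5076.0176
sigma^2/(n*eps^2) = 114.7041 / 5076.0176 ≈ 0.02259726

0.022597


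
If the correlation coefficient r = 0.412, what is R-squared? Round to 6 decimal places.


R^2 = r^2 = (0.412)^2 = 0.169744

0.169744


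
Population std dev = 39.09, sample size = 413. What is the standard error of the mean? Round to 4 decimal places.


SE = sigma / sqrt(n)
sqrt(413) ≈ 20.322401
SE = 39.09 / 20.322401 ≈ 1.923493

1.9235


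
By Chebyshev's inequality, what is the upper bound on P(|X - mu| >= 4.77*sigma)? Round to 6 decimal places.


P <= 1/k^2
k^2 = 4.77^2 = 22.7529
1/k^2 = 1 / 22.7529 ≈ 0.04395044

0.043950


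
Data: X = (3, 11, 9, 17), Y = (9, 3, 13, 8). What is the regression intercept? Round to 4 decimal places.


a = ybar - b*xbar, where b = sum((xi-xbar)(yi-ybar)) / sum((xi-xbar)^2)
n = 4, xbar = 40/4 = 10, ybar = 33/4 = 8.25
Sxy = sum((xi-xbar)(yi-ybar)) = -17
Sxx = sum((xi-xbar)^2) = 100
b = Sxy / Sxx = -0.17
a = 8.25 - (-0.17) * 10 = 9.95

9.9500


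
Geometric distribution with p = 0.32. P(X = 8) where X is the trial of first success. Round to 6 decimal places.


P = (1-p)^(k-1) * p
(1-p)^(k-1) = 0.68^7 ≈ 0.06722989
P = 0.06722989 * 0.32 ≈ 0.02151356

0.021514


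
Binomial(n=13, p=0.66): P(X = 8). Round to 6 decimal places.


P = C(n,k) * p^k * (1-p)^(n-k)
C(13,8) = 1287
p^k = 0.66^8 ≈ 0.03600406
(1-p)^(n-k) = 0.34^5 ≈ 0.004543542
P = 1287 * 0.03600406 * 0.004543542 ≈ 0.210535

0.210535


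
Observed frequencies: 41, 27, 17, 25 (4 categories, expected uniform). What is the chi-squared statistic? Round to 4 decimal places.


chi2 = sum((O-E)^2/E), E = total/4
total = 110, E = 110/4 = 27.5
(41 - 27.5)^2 / 27.5 = 182.25 / 27.5 = 729/110 ≈ 6.627273
(27 - 27.5)^2 / 27.5 = 0.25 / 27.5 = 1/110 ≈ 0.009091
(17 - 27.5)^2 / 27.5 = 110.25 / 27.5 = 441/110 ≈ 4.009091
(25 - 27.5)^2 / 27.5 = 6.25 / 27.5 = 5/22 ≈ 0.227273
chi2 = 598/55 ≈ 10.872727

10.8727


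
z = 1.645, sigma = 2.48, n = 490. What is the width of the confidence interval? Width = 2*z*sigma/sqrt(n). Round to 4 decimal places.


width = 2*z*sigma/sqrt(n)
2*z*sigma = 2 * 1.645 * 2.48 = 8.1592
sqrt(490) ≈ 22.135944
width = 8.1592 / 22.135944 ≈ 0.368595

0.3686


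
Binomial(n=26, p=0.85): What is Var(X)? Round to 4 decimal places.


Var = n*p*(1-p) = 26 * 0.85 * 0.15 = 3.315

3.3150


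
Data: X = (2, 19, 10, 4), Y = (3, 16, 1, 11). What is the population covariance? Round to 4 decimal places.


Cov = (1/n)*sum((xi-xbar)(yi-ybar))
n = 4, xbar = 35/4 = 8.75, ybar = 31/4 = 7.75
sum((xi-xbar)(yi-ybar)) = 92.75
Cov = 92.75 / 4 = 23.1875

23.1875


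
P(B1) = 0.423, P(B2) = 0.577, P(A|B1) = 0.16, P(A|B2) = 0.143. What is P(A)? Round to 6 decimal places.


P(A) = P(A|B1)*P(B1) + P(A|B2)*P(B2)
P(A|B1)*P(B1) = 0.16 * 0.423 = 0.06768
P(A|B2)*P(B2) = 0.143 * 0.577 = 0.082511
P(A) = 0.06768 + 0.082511 = 0.150191

0.150191


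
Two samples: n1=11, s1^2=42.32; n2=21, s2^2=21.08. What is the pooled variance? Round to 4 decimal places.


sp^2 = ((n1-1)*s1^2 + (n2-1)*s2^2)/(n1+n2-2)
(n1-1)*s1^2 = 10 * 42.32 = 423.2
(n2-1)*s2^2 = 20 * 21.08 = 421.6
numerator = 423.2 + 421.6 = 844.8
n1+n2-2 = 30
sp^2 = 844.8 / 30 = 28.16

28.1600


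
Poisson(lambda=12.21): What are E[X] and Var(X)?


E[X] = Var(X) = lambda = 12.21

12.21, 12.21


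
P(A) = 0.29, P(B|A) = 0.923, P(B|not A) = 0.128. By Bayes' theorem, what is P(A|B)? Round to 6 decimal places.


P(A|B) = P(B|A)*P(A) / P(B), P(B) = P(B|A)*P(A) + P(B|not A)*P(not A)
P(B|A)*P(A) = 0.923 * 0.29 = 0.26767
P(B|not A)*P(not A) = 0.128 * 0.71 = 0.09088
P(B) = 0.26767 + 0.09088 = 0.35855
P(A|B) = 0.26767 / 0.35855 = 377/505 ≈ 0.74653465

0.746535


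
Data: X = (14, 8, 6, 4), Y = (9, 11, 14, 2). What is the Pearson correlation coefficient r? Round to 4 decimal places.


r = sum((xi-xbar)(yi-ybar)) / sqrt(sum((xi-xbar)^2) * sum((yi-ybar)^2))
n = 4, xbar = 32/4 = 8, ybar = 36/4 = 9
Sxy = sum((xi-xbar)(yi-ybar)) = 18
Sxx = sum((xi-xbar)^2) = 56
Syy = sum((yi-ybar)^2) = 78
sqrt(Sxx*Syy) ≈ 66.090847
r = Sxy / sqrt(Sxx*Syy) = 18 / 66.090847 ≈ 0.272352

0.2724


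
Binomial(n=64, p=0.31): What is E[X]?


E[X] = n*p = 64 * 0.31 = 19.84

19.84


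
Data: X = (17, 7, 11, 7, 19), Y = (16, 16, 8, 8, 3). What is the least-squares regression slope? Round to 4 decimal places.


b = sum((xi-xbar)(yi-ybar)) / sum((xi-xbar)^2)
n = 5, xbar = 61/5 = 12.2, ybar = 51/5 = 10.2
Sxy = sum((xi-xbar)(yi-ybar)) = -37.2
Sxx = sum((xi-xbar)^2) = 124.8
b = Sxy / Sxx = -31/104 ≈ -0.298077

-0.2981


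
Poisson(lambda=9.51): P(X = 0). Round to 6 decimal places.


P = e^(-lam) * lam^k / k!
e^(-9.51) ≈ 0.00007410704
lam^k = 9.51^0 = 1
k! = 0! = 1
P = 0.00007410704 * 1 / 1 ≈ 0.000074

0.000074


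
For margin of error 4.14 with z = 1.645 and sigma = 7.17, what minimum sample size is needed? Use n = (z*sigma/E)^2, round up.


z*sigma/E = 1.645 * 7.17 / 4.14 ≈ 2.848949
(z*sigma/E)^2 ≈ 8.116512
round up: n = 9

9


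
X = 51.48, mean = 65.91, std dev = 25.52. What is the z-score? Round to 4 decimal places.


z = (X - mu) / sigma
X - mu = 51.48 - 65.91 = -14.43
z = -14.43 / 25.52 = -1443/2552 ≈ -0.565439

-0.5654


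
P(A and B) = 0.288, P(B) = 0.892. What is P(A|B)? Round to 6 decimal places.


P(A|B) = P(A and B) / P(B) = 0.288 / 0.892 = 72/223 ≈ 0.32286996

0.322870


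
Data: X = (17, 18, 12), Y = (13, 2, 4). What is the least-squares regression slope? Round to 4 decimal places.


b = sum((xi-xbar)(yi-ybar)) / sum((xi-xbar)^2)
n = 3, xbar = 47/3 ≈ 15.666667, ybar = 19/3 ≈ 6.333333
Sxy = sum((xi-xbar)(yi-ybar)) = 22/3 ≈ 7.333333
Sxx = sum((xi-xbar)^2) = 62/3 ≈ 20.666667
b = Sxy / Sxx = 11/31 ≈ 0.354839

0.3548


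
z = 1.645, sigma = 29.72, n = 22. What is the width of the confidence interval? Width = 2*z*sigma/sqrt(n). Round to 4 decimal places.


width = 2*z*sigma/sqrt(n)
2*z*sigma = 2 * 1.645 * 29.72 = 97.7788
sqrt(22) ≈ 4.690416
width = 97.7788 / 4.690416 ≈ 20.846510

20.8465


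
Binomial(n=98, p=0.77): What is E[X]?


E[X] = n*p = 98 * 0.77 = 75.46

75.46


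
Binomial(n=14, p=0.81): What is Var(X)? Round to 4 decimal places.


Var = n*p*(1-p) = 14 * 0.81 * 0.19 = 2.1546

2.1546


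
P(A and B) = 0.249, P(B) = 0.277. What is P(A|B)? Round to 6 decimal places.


P(A|B) = P(A and B) / P(B) = 0.249 / 0.277 = 249/277 ≈ 0.89891697

0.898917


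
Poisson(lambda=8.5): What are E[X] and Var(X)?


E[X] = Var(X) = lambda = 8.5

8.5, 8.5


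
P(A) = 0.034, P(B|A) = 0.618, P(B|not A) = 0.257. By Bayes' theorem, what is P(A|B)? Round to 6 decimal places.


P(A|B) = P(B|A)*P(A) / P(B), P(B) = P(B|A)*P(A) + P(B|not A)*P(not A)
P(B|A)*P(A) = 0.618 * 0.034 = 0.021012
P(B|not A)*P(not A) = 0.257 * 0.966 = 0.248262
P(B) = 0.021012 + 0.248262 = 0.269274
P(A|B) = 0.021012 / 0.269274 ≈ 0.07803204

0.078032


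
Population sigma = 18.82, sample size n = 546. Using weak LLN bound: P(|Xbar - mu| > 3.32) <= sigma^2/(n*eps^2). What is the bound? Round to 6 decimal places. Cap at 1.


bound = min(1, sigma^2/(n*eps^2))
sigma^2 = 18.82^2 = 354.1924
n*eps^2 = 546 * 3.32^2 = 546 * 11.0224 = 6018.2304
sigma^2/(n*eps^2) = 354.1924 / 6018.2304 ≈ 0.05885325

0.058853


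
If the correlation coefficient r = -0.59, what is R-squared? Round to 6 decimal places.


R^2 = r^2 = (-0.59)^2 = 0.3481

0.348100


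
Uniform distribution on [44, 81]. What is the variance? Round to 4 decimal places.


Var = (b-a)^2 / 12
(b-a)^2 = (81 - 44)^2 = 1369
Var = 1369/12 ≈ 114.083333

114.0833


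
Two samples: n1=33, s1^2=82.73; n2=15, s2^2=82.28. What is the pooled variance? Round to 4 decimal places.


sp^2 = ((n1-1)*s1^2 + (n2-1)*s2^2)/(n1+n2-2)
(n1-1)*s1^2 = 32 * 82.73 = 2647.36
(n2-1)*s2^2 = 14 * 82.28 = 1151.92
numerator = 2647.36 + 1151.92 = 3799.28
n1+n2-2 = 46
sp^2 = 3799.28 / 46 = 47491/575 ≈ 82.593043

82.5930


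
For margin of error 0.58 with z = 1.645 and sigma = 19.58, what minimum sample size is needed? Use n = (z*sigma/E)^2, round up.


z*sigma/E = 1.645 * 19.58 / 0.58 = 322091/5800 ≈ 55.532931
(z*sigma/E)^2 ≈ 3083.906429
round up: n = 3084

3084


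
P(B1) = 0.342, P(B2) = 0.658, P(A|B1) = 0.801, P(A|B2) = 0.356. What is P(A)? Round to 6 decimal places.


P(A) = P(A|B1)*P(B1) + P(A|B2)*P(B2)
P(A|B1)*P(B1) = 0.801 * 0.342 = 0.273942
P(A|B2)*P(B2) = 0.356 * 0.658 = 0.234248
P(A) = 0.273942 + 0.234248 = 0.50819

0.508190


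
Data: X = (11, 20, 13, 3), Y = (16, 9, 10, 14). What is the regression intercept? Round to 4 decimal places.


a = ybar - b*xbar, where b = sum((xi-xbar)(yi-ybar)) / sum((xi-xbar)^2)
n = 4, xbar = 47/4 = 11.75, ybar = 49/4 = 12.25
Sxy = sum((xi-xbar)(yi-ybar)) = -47.75
Sxx = sum((xi-xbar)^2) = 146.75
b = Sxy / Sxx = -191/587 ≈ -0.325383
a = 12.25 - (-0.325383) * 11.75 = 9435/587 ≈ 16.073254

16.0733


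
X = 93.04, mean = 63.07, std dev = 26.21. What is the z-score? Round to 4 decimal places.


z = (X - mu) / sigma
X - mu = 93.04 - 63.07 = 29.97
z = 29.97 / 26.21 = 2997/2621 ≈ 1.143457

1.1435


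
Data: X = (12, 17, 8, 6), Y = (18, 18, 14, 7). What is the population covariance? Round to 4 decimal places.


Cov = (1/n)*sum((xi-xbar)(yi-ybar))
n = 4, xbar = 43/4 = 10.75, ybar = 57/4 = 14.25
sum((xi-xbar)(yi-ybar)) = 63.25
Cov = 63.25 / 4 = 15.8125

15.8125


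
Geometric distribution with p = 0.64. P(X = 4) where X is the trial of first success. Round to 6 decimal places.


P = (1-p)^(k-1) * p
(1-p)^(k-1) = 0.36^3 = 0.046656
P = 0.046656 * 0.64 = 0.02985984

0.029860


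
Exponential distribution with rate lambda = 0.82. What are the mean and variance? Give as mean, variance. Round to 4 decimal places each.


mean = 1/lam, var = 1/lam^2
mean = 1 / 0.82 = 50/41 ≈ 1.219512
lam^2 = 0.82^2 = 0.6724
var = 1 / 0.6724 = 2500/1681 ≈ 1.487210

1.2195, 1.4872


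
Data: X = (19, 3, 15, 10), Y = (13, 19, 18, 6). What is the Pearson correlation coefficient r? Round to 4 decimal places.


r = sum((xi-xbar)(yi-ybar)) / sqrt(sum((xi-xbar)^2) * sum((yi-ybar)^2))
n = 4, xbar = 47/4 = 11.75, ybar = 56/4 = 14
Sxy = sum((xi-xbar)(yi-ybar)) = -24
Sxx = sum((xi-xbar)^2) = 142.75
Syy = sum((yi-ybar)^2) = 106
sqrt(Sxx*Syy) ≈ 123.010162
r = Sxy / sqrt(Sxx*Syy) = -24 / 123.010162 ≈ -0.195106

-0.1951


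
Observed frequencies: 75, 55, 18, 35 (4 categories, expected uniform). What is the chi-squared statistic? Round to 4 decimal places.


chi2 = sum((O-E)^2/E), E = total/4
total = 183, E = 183/4 = 45.75
(75 - 45.75)^2 / 45.75 = 855.5625 / 45.75 = 4563/244 ≈ 18.700820
(55 - 45.75)^2 / 45.75 = 85.5625 / 45.75 = 1369/732 ≈ 1.870219
(18 - 45.75)^2 / 45.75 = 770.0625 / 45.75 = 4107/244 ≈ 16.831967
(35 - 45.75)^2 / 45.75 = 115.5625 / 45.75 = 1849/732 ≈ 2.525956
chi2 = 7307/183 ≈ 39.928962

39.9290


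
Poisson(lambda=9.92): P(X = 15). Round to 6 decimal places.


P = e^(-lam) * lam^k / k!
e^(-9.92) ≈ 0.00004918116
lam^k = 9.92^15 ≈ 886492533936338.839718
k! = 15! = 1307674368000
P = 0.00004918116 * 886492533936338.839718 / 1307674368000 ≈ 0.033341

0.033341


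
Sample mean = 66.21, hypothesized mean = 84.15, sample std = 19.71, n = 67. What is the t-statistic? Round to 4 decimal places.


t = (xbar - mu0) / (s/sqrt(n))
xbar - mu0 = 66.21 - 84.15 = -17.94
sqrt(67) ≈ 8.18535277
s/sqrt(n) = 19.71 / 8.18535277 ≈ 2.40795975
t = -17.94 / 2.40795975 ≈ -7.450291

-7.4503


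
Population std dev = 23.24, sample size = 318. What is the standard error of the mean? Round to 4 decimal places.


SE = sigma / sqrt(n)
sqrt(318) ≈ 17.832555
SE = 23.24 / 17.832555 ≈ 1.303234

1.3032


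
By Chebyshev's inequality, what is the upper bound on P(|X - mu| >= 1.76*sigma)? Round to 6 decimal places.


P <= 1/k^2
k^2 = 1.76^2 = 3.0976
1/k^2 = 1 / 3.0976 = 625/1936 ≈ 0.32283058

0.322831


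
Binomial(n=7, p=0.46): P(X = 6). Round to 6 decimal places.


P = C(n,k) * p^k * (1-p)^(n-k)
C(7,6) = 7
p^k = 0.46^6 ≈ 0.009474297
(1-p)^(n-k) = 0.54^1 = 0.54
P = 7 * 0.009474297 * 0.54 ≈ 0.035813

0.035813


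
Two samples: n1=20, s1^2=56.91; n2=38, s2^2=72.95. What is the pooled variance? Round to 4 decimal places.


sp^2 = ((n1-1)*s1^2 + (n2-1)*s2^2)/(n1+n2-2)
(n1-1)*s1^2 = 19 * 56.91 = 1081.29
(n2-1)*s2^2 = 37 * 72.95 = 2699.15
numerator = 1081.29 + 2699.15 = 3780.44
n1+n2-2 = 56
sp^2 = 3780.44 / 56 = 94511/1400 ≈ 67.507857

67.5079
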